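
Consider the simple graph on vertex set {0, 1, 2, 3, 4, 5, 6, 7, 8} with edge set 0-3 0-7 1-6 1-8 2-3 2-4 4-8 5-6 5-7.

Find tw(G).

A width-2 tree decomposition is:
Bags: B1 = {5, 6, 7}  B2 = {1, 6, 7}  B3 = {1, 7, 8}  B4 = {4, 7, 8}  B5 = {2, 4, 7}  B6 = {2, 3, 7}  B7 = {0, 3, 7}
Tree: B1–B2, B2–B3, B3–B4, B4–B5, B5–B6, B6–B7
Each bag holds 3 vertices, so the decomposition has width 2, which upper-bounds the treewidth. The edges 7–5–6–1–8–4–2–3–0–7 form a cycle, so G is not a tree and its treewidth is at least 2. Combining the bounds, tw(G) = 2.

2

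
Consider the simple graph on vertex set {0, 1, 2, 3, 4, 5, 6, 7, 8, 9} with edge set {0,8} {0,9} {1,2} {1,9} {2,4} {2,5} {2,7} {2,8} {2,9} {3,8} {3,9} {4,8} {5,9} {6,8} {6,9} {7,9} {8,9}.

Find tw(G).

2

A width-2 tree decomposition is:
Bags: B1 = {2, 5, 9}  B2 = {2, 8, 9}  B3 = {3, 8, 9}  B4 = {2, 4, 8}  B5 = {2, 7, 9}  B6 = {0, 8, 9}  B7 = {6, 8, 9}  B8 = {1, 2, 9}
Tree: B1–B2, B2–B3, B2–B4, B1–B5, B3–B6, B3–B7, B1–B8
Every bag has size at most 3, so the width is 3 − 1 = 2 and tw(G) ≤ 2. On the other hand G contains the 3-clique {0, 8, 9}. A clique must lie in a single bag of any decomposition, so no decomposition can have width below 2. The upper and lower bounds meet at 2, so that is the treewidth.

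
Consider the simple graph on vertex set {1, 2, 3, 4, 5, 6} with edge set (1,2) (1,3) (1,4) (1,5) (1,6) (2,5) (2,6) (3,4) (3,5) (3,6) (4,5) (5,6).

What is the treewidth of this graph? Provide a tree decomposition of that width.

Treewidth 3.
Bags: B1 = {1, 3, 5, 6}  B2 = {1, 2, 5, 6}  B3 = {1, 3, 4, 5}
Tree: B1–B2, B1–B3

Every bag has size at most 4, so the width is 4 − 1 = 3 and tw(G) ≤ 3. On the other hand G contains the 4-clique {1, 2, 5, 6}. A clique must lie in a single bag of any decomposition, so no decomposition can have width below 3. Hence tw(G) = 3 exactly.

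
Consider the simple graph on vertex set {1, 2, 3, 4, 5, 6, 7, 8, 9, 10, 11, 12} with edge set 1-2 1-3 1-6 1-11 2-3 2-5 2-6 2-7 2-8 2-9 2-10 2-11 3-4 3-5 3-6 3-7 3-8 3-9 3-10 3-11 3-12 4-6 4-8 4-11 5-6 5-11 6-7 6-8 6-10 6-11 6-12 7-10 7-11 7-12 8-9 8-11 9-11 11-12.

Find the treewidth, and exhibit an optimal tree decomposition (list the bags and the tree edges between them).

The largest bag has 5 vertices, giving width 4; this decomposition certifies tw(G) ≤ 4. Conversely, {2, 3, 8, 9, 11} is a clique of size 5, and the vertices of any clique must share a bag in every tree decomposition; so some bag has ≥ 5 vertices and tw(G) ≥ 4. Therefore the treewidth is 4.

Treewidth 4.
Bags: B1 = {2, 3, 6, 7, 10}  B2 = {2, 3, 6, 7, 11}  B3 = {2, 3, 5, 6, 11}  B4 = {2, 3, 6, 8, 11}  B5 = {3, 6, 7, 11, 12}  B6 = {1, 2, 3, 6, 11}  B7 = {3, 4, 6, 8, 11}  B8 = {2, 3, 8, 9, 11}
Tree: B1–B2, B2–B3, B2–B4, B2–B5, B2–B6, B4–B7, B4–B8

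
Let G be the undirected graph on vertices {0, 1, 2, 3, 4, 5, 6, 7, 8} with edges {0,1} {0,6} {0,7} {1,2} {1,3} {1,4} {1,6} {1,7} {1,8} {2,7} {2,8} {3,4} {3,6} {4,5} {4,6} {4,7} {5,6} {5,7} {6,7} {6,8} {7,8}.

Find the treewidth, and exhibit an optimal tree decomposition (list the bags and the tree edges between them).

Treewidth 3.
Bags: B1 = {1, 2, 7, 8}  B2 = {1, 6, 7, 8}  B3 = {1, 4, 6, 7}  B4 = {1, 3, 4, 6}  B5 = {0, 1, 6, 7}  B6 = {4, 5, 6, 7}
Tree: B1–B2, B2–B3, B3–B4, B2–B5, B3–B6

Each bag holds 4 vertices, so the decomposition has width 3, which upper-bounds the treewidth. On the other hand G contains the 4-clique {1, 2, 7, 8}. A clique must lie in a single bag of any decomposition, so no decomposition can have width below 3. Combining the bounds, tw(G) = 3.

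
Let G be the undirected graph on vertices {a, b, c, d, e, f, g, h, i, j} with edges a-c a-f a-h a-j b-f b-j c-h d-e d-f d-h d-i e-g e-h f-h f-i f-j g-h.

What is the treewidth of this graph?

2

A width-2 tree decomposition is:
Bags: B1 = {d, f, i}  B2 = {d, f, h}  B3 = {a, f, h}  B4 = {a, f, j}  B5 = {a, c, h}  B6 = {d, e, h}  B7 = {b, f, j}  B8 = {e, g, h}
Tree: B1–B2, B2–B3, B3–B4, B3–B5, B2–B6, B4–B7, B6–B8
Every bag has size at most 3, so the width is 3 − 1 = 2 and tw(G) ≤ 2. For the lower bound, the 3 vertices {e, g, h} are pairwise adjacent, and any tree decomposition puts a clique entirely inside one bag — forcing width ≥ 2. Combining the bounds, tw(G) = 2.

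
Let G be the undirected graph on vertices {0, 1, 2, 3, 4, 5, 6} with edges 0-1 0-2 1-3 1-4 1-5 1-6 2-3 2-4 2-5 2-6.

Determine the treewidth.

2

A width-2 tree decomposition is:
Bags: B1 = {0, 1, 2}  B2 = {1, 2, 6}  B3 = {1, 2, 4}  B4 = {1, 2, 3}  B5 = {1, 2, 5}
Tree: B1–B2, B2–B3, B3–B4, B4–B5
Every bag has size at most 3, so the width is 3 − 1 = 2 and tw(G) ≤ 2. For the lower bound, G contains the cycle 2–0–1–6–2, so G is not a forest; only forests have treewidth ≤ 1, hence tw(G) ≥ 2. Combining the bounds, tw(G) = 2.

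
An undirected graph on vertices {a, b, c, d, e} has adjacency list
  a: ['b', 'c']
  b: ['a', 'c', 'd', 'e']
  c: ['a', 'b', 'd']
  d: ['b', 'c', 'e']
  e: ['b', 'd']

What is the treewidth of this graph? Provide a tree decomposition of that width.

Treewidth 2.
One such decomposition:
Bags: B1 = {b, d, e}  B2 = {b, c, d}  B3 = {a, b, c}
Tree: B1–B2, B2–B3

The largest bag has 3 vertices, giving width 2; this decomposition certifies tw(G) ≤ 2. On the other hand G contains the 3-clique {b, d, e}. A clique must lie in a single bag of any decomposition, so no decomposition can have width below 2. Hence tw(G) = 2 exactly.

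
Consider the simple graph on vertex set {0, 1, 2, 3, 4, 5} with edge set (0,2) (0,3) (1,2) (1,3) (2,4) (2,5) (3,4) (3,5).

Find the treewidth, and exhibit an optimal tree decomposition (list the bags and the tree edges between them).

The largest bag has 3 vertices, giving width 2; this decomposition certifies tw(G) ≤ 2. Since 3–1–2–5–3 is a cycle in G, G is not acyclic. Forests are exactly the graphs of treewidth ≤ 1, so tw(G) ≥ 2. Hence tw(G) = 2 exactly.

Treewidth 2.
One optimal decomposition is:
Bags: B1 = {1, 2, 3}  B2 = {2, 3, 5}  B3 = {2, 3, 4}  B4 = {0, 2, 3}
Tree: B1–B2, B2–B3, B3–B4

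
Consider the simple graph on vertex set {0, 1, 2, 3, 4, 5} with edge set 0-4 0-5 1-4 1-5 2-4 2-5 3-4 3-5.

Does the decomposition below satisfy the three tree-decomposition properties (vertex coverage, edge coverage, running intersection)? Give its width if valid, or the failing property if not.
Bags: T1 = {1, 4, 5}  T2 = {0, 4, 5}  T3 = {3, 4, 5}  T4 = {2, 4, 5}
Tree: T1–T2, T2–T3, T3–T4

Every vertex of G appears in some bag (union = {0, 1, 2, 3, 4, 5}); every edge is covered by a bag; and for each vertex v the set of bags containing v is connected in the bag tree. The decomposition is therefore valid. The largest bag has 3 vertices, so the width is 2.

Yes; width 2.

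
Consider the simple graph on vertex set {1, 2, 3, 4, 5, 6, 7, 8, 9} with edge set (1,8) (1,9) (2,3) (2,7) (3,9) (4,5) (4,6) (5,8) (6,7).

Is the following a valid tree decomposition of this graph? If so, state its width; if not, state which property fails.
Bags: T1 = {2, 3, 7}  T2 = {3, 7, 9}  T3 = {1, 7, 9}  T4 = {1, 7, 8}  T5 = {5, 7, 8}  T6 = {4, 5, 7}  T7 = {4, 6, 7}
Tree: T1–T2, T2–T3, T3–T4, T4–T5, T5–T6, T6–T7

Every vertex of G appears in some bag (union = {1, 2, 3, 4, 5, 6, 7, 8, 9}); every edge is covered by a bag; and for each vertex v the set of bags containing v is connected in the bag tree. The decomposition is therefore valid. The largest bag has 3 vertices, so the width is 2.

Yes; width 2.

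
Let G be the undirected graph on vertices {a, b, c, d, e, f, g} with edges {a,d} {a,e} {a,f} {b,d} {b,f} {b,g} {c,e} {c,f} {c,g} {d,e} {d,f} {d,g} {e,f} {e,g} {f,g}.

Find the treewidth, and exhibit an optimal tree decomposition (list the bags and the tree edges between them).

Treewidth 3.
Bags: B1 = {a, d, e, f}  B2 = {d, e, f, g}  B3 = {b, d, f, g}  B4 = {c, e, f, g}
Tree: B1–B2, B2–B3, B2–B4

Every bag has size at most 4, so the width is 4 − 1 = 3 and tw(G) ≤ 3. For the lower bound, the 4 vertices {d, e, f, g} are pairwise adjacent, and any tree decomposition puts a clique entirely inside one bag — forcing width ≥ 3. Hence tw(G) = 3 exactly.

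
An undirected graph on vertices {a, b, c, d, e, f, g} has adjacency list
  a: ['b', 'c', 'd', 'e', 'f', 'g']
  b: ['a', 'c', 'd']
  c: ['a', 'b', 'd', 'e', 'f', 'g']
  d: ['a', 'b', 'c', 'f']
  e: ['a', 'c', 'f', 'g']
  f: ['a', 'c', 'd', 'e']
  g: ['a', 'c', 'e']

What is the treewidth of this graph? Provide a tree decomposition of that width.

Every bag has size at most 4, so the width is 4 − 1 = 3 and tw(G) ≤ 3. For the lower bound, the 4 vertices {a, c, d, f} are pairwise adjacent, and any tree decomposition puts a clique entirely inside one bag — forcing width ≥ 3. Therefore the treewidth is 3.

Treewidth 3.
One optimal decomposition is:
Bags: B1 = {a, c, e, g}  B2 = {a, c, e, f}  B3 = {a, c, d, f}  B4 = {a, b, c, d}
Tree: B1–B2, B2–B3, B3–B4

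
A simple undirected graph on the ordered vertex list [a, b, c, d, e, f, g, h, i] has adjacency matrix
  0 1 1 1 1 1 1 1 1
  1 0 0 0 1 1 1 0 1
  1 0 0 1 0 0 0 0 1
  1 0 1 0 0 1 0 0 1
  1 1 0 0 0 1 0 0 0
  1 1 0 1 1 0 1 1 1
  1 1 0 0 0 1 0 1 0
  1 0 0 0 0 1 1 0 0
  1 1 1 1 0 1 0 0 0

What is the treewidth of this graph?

A width-3 tree decomposition is:
Bags: B1 = {a, f, g, h}  B2 = {a, b, f, g}  B3 = {a, b, e, f}  B4 = {a, b, f, i}  B5 = {a, d, f, i}  B6 = {a, c, d, i}
Tree: B1–B2, B2–B3, B2–B4, B4–B5, B5–B6
Every bag has size at most 4, so the width is 4 − 1 = 3 and tw(G) ≤ 3. For the lower bound, the 4 vertices {a, c, d, i} are pairwise adjacent, and any tree decomposition puts a clique entirely inside one bag — forcing width ≥ 3. Hence tw(G) = 3 exactly.

3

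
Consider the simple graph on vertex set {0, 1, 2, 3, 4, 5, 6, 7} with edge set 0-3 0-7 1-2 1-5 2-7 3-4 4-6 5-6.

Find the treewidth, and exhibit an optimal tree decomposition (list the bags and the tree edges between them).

Each bag holds 3 vertices, so the decomposition has width 2, which upper-bounds the treewidth. Since 0–7–2–1–5–6–4–3–0 is a cycle in G, G is not acyclic. Forests are exactly the graphs of treewidth ≤ 1, so tw(G) ≥ 2. The upper and lower bounds meet at 2, so that is the treewidth.

Treewidth 2.
Bags: B1 = {0, 2, 7}  B2 = {0, 1, 2}  B3 = {0, 1, 5}  B4 = {0, 5, 6}  B5 = {0, 4, 6}  B6 = {0, 3, 4}
Tree: B1–B2, B2–B3, B3–B4, B4–B5, B5–B6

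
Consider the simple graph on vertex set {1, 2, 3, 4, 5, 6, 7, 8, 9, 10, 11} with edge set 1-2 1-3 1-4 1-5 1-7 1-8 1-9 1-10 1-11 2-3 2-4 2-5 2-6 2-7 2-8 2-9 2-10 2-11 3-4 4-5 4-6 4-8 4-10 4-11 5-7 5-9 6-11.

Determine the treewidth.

A width-3 tree decomposition is:
Bags: B1 = {1, 2, 5, 9}  B2 = {1, 2, 5, 7}  B3 = {1, 2, 4, 5}  B4 = {1, 2, 4, 10}  B5 = {1, 2, 4, 11}  B6 = {1, 2, 4, 8}  B7 = {2, 4, 6, 11}  B8 = {1, 2, 3, 4}
Tree: B1–B2, B2–B3, B3–B4, B3–B5, B4–B6, B5–B7, B4–B8
Every bag has size at most 4, so the width is 4 − 1 = 3 and tw(G) ≤ 3. Conversely, {1, 2, 5, 9} is a clique of size 4, and the vertices of any clique must share a bag in every tree decomposition; so some bag has ≥ 4 vertices and tw(G) ≥ 3. Therefore the treewidth is 3.

3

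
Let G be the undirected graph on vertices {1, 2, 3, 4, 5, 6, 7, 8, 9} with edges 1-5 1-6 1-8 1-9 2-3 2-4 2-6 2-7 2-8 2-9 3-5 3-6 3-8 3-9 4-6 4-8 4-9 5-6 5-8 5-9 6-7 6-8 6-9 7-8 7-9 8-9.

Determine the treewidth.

4

A width-4 tree decomposition is:
Bags: B1 = {2, 4, 6, 8, 9}  B2 = {2, 3, 6, 8, 9}  B3 = {3, 5, 6, 8, 9}  B4 = {1, 5, 6, 8, 9}  B5 = {2, 6, 7, 8, 9}
Tree: B1–B2, B2–B3, B3–B4, B2–B5
The largest bag has 5 vertices, giving width 4; this decomposition certifies tw(G) ≤ 4. On the other hand G contains the 5-clique {1, 5, 6, 8, 9}. A clique must lie in a single bag of any decomposition, so no decomposition can have width below 4. Hence tw(G) = 4 exactly.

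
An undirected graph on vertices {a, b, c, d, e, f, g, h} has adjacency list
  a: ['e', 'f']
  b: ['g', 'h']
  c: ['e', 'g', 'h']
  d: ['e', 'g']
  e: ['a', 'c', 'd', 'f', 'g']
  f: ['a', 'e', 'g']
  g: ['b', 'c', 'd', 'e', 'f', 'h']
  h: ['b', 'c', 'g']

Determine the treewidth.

2

A width-2 tree decomposition is:
Bags: B1 = {e, f, g}  B2 = {c, e, g}  B3 = {c, g, h}  B4 = {d, e, g}  B5 = {b, g, h}  B6 = {a, e, f}
Tree: B1–B2, B2–B3, B1–B4, B3–B5, B1–B6
The largest bag has 3 vertices, giving width 2; this decomposition certifies tw(G) ≤ 2. On the other hand G contains the 3-clique {d, e, g}. A clique must lie in a single bag of any decomposition, so no decomposition can have width below 2. Therefore the treewidth is 2.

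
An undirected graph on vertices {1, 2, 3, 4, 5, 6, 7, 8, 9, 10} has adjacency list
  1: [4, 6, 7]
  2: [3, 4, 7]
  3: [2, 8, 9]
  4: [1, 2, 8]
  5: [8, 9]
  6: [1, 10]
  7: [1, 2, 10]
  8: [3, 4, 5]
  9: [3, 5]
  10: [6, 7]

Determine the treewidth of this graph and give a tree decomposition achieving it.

Each bag holds 3 vertices, so the decomposition has width 2, which upper-bounds the treewidth. The edges 5–9–3–8–5 form a cycle, so G is not a tree and its treewidth is at least 2. Therefore the treewidth is 2.

Treewidth 2.
One optimal decomposition is:
Bags: B1 = {5, 8, 9}  B2 = {3, 8, 9}  B3 = {3, 4, 8}  B4 = {2, 3, 4}  B5 = {1, 2, 4}  B6 = {1, 2, 7}  B7 = {1, 6, 7}  B8 = {6, 7, 10}
Tree: B1–B2, B2–B3, B3–B4, B4–B5, B5–B6, B6–B7, B7–B8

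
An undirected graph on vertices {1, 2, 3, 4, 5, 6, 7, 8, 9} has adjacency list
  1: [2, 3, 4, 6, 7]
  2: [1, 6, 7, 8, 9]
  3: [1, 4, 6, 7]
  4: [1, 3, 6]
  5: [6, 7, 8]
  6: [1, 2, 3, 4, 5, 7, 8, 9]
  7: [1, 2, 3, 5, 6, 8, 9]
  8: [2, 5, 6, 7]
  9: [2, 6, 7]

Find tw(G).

A width-3 tree decomposition is:
Bags: B1 = {2, 6, 7, 8}  B2 = {1, 2, 6, 7}  B3 = {2, 6, 7, 9}  B4 = {1, 3, 6, 7}  B5 = {5, 6, 7, 8}  B6 = {1, 3, 4, 6}
Tree: B1–B2, B2–B3, B2–B4, B1–B5, B4–B6
Every bag has size at most 4, so the width is 4 − 1 = 3 and tw(G) ≤ 3. On the other hand G contains the 4-clique {1, 3, 4, 6}. A clique must lie in a single bag of any decomposition, so no decomposition can have width below 3. Therefore the treewidth is 3.

3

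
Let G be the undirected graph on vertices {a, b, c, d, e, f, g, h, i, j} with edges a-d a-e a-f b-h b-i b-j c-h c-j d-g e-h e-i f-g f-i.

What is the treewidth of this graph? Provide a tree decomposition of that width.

Treewidth 2.
One such decomposition:
Bags: B1 = {c, h, j}  B2 = {b, h, j}  B3 = {b, e, h}  B4 = {b, e, i}  B5 = {a, e, i}  B6 = {a, f, i}  B7 = {a, d, f}  B8 = {d, f, g}
Tree: B1–B2, B2–B3, B3–B4, B4–B5, B5–B6, B6–B7, B7–B8

Each bag holds 3 vertices, so the decomposition has width 2, which upper-bounds the treewidth. The edges c–j–b–h–c form a cycle, so G is not a tree and its treewidth is at least 2. The upper and lower bounds meet at 2, so that is the treewidth.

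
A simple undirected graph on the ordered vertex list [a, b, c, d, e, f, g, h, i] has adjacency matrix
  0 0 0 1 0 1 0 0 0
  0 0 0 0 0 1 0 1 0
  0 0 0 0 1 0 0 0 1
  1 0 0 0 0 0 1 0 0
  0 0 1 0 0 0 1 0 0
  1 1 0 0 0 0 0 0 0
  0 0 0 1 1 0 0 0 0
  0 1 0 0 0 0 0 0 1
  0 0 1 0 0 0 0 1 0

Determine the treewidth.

A width-2 tree decomposition is:
Bags: B1 = {a, d, g}  B2 = {a, f, g}  B3 = {b, f, g}  B4 = {b, g, h}  B5 = {g, h, i}  B6 = {c, g, i}  B7 = {c, e, g}
Tree: B1–B2, B2–B3, B3–B4, B4–B5, B5–B6, B6–B7
Each bag holds 3 vertices, so the decomposition has width 2, which upper-bounds the treewidth. The edges g–d–a–f–b–h–i–c–e–g form a cycle, so G is not a tree and its treewidth is at least 2. Combining the bounds, tw(G) = 2.

2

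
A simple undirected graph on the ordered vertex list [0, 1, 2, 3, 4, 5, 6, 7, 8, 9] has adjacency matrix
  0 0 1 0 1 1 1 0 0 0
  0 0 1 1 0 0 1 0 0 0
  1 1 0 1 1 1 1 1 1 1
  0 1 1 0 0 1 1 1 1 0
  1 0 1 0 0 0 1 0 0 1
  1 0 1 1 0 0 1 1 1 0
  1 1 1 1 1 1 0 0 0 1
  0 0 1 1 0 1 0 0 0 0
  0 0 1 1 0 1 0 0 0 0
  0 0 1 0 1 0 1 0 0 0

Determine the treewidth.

A width-3 tree decomposition is:
Bags: B1 = {0, 2, 5, 6}  B2 = {2, 3, 5, 6}  B3 = {0, 2, 4, 6}  B4 = {1, 2, 3, 6}  B5 = {2, 3, 5, 7}  B6 = {2, 3, 5, 8}  B7 = {2, 4, 6, 9}
Tree: B1–B2, B1–B3, B2–B4, B2–B5, B5–B6, B3–B7
Every bag has size at most 4, so the width is 4 − 1 = 3 and tw(G) ≤ 3. On the other hand G contains the 4-clique {2, 3, 5, 8}. A clique must lie in a single bag of any decomposition, so no decomposition can have width below 3. Therefore the treewidth is 3.

3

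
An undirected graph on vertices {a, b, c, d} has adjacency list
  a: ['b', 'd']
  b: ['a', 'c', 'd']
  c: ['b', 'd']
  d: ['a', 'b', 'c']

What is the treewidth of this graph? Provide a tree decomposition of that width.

Every bag has size at most 3, so the width is 3 − 1 = 2 and tw(G) ≤ 2. On the other hand G contains the 3-clique {b, c, d}. A clique must lie in a single bag of any decomposition, so no decomposition can have width below 2. Therefore the treewidth is 2.

Treewidth 2.
One optimal decomposition is:
Bags: B1 = {a, b, d}  B2 = {b, c, d}
Tree: B1–B2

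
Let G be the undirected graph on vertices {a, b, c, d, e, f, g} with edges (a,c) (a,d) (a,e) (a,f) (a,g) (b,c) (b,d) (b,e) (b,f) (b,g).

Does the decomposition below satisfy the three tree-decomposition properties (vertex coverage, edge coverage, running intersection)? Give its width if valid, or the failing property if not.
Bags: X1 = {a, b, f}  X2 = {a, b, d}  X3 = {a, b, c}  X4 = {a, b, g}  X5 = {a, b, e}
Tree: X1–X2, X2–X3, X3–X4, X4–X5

Vertex coverage: the bags together contain {a, b, c, d, e, f, g}, the full vertex set. Edge coverage: each edge of G has both endpoints in at least one bag. Running intersection: for every vertex, the bags containing it form a connected subtree. All three properties hold, so this is a valid tree decomposition of width max|bag| − 1 = 2, and hence tw(G) ≤ 2.

Yes; width 2.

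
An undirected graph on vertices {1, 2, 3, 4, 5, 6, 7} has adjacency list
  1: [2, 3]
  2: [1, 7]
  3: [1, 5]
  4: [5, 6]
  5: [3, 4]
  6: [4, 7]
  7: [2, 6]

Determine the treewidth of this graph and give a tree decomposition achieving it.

Every bag has size at most 3, so the width is 3 − 1 = 2 and tw(G) ≤ 2. The edges 5–4–6–7–2–1–3–5 form a cycle, so G is not a tree and its treewidth is at least 2. Therefore the treewidth is 2.

Treewidth 2.
One such decomposition:
Bags: B1 = {4, 5, 6}  B2 = {5, 6, 7}  B3 = {2, 5, 7}  B4 = {1, 2, 5}  B5 = {1, 3, 5}
Tree: B1–B2, B2–B3, B3–B4, B4–B5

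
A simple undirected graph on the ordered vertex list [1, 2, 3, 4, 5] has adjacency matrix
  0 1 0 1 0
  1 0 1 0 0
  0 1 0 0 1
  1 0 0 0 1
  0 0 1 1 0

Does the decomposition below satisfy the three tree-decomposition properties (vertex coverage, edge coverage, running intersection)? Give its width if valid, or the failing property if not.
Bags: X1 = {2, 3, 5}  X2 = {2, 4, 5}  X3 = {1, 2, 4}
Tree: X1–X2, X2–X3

Checking the three conditions: (i) the bags cover all of {1, 2, 3, 4, 5}; (ii) for each edge, some bag contains both endpoints; (iii) the bags containing any fixed vertex form a subtree. All hold, so the decomposition is valid with width 3 − 1 = 2.

Yes; width 2.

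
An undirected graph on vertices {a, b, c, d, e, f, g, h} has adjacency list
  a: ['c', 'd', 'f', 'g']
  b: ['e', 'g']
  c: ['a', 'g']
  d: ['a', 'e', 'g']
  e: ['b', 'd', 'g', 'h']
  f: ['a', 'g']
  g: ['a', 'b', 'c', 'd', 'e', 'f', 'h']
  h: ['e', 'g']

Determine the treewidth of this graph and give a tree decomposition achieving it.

Each bag holds 3 vertices, so the decomposition has width 2, which upper-bounds the treewidth. On the other hand G contains the 3-clique {d, e, g}. A clique must lie in a single bag of any decomposition, so no decomposition can have width below 2. Combining the bounds, tw(G) = 2.

Treewidth 2.
One optimal decomposition is:
Bags: B1 = {a, d, g}  B2 = {d, e, g}  B3 = {a, f, g}  B4 = {b, e, g}  B5 = {a, c, g}  B6 = {e, g, h}
Tree: B1–B2, B1–B3, B2–B4, B3–B5, B2–B6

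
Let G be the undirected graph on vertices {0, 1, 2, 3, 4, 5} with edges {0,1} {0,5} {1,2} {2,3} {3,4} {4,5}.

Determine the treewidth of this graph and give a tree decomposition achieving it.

The largest bag has 3 vertices, giving width 2; this decomposition certifies tw(G) ≤ 2. The edges 2–1–0–5–4–3–2 form a cycle, so G is not a tree and its treewidth is at least 2. The upper and lower bounds meet at 2, so that is the treewidth.

Treewidth 2.
One optimal decomposition is:
Bags: B1 = {0, 1, 2}  B2 = {0, 2, 5}  B3 = {2, 4, 5}  B4 = {2, 3, 4}
Tree: B1–B2, B2–B3, B3–B4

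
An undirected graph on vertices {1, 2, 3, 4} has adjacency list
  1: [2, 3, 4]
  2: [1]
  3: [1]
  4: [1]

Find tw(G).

A width-1 tree decomposition is:
Bags: B1 = {1, 2}  B2 = {1, 3}  B3 = {1, 4}
Tree: B1–B2, B1–B3
Each bag holds 2 vertices, so the decomposition has width 1, which upper-bounds the treewidth. Since G has at least one edge (e.g. 1–2), it is not an edgeless graph, so tw(G) ≥ 1. Hence tw(G) = 1 exactly.

1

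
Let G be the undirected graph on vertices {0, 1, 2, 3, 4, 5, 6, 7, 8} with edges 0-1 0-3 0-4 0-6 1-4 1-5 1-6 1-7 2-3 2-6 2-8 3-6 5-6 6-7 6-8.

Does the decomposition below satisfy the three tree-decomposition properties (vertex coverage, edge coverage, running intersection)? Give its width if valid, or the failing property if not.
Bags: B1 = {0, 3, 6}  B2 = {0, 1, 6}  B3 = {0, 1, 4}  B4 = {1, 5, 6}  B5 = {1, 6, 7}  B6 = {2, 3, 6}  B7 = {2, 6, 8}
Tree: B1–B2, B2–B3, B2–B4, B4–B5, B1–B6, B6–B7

Vertex coverage: the bags together contain {0, 1, 2, 3, 4, 5, 6, 7, 8}, the full vertex set. Edge coverage: each edge of G has both endpoints in at least one bag. Running intersection: for every vertex, the bags containing it form a connected subtree. All three properties hold, so this is a valid tree decomposition of width max|bag| − 1 = 2, and hence tw(G) ≤ 2.

Yes; width 2.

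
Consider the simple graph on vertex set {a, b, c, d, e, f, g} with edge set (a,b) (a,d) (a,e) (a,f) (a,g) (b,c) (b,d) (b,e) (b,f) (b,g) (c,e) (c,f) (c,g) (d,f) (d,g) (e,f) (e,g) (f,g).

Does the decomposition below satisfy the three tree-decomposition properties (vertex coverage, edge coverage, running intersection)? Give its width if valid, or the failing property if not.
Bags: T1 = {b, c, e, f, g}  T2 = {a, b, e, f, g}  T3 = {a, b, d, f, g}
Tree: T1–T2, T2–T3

Every vertex of G appears in some bag (union = {a, b, c, d, e, f, g}); every edge is covered by a bag; and for each vertex v the set of bags containing v is connected in the bag tree. The decomposition is therefore valid. The largest bag has 5 vertices, so the width is 4.

Yes; width 4.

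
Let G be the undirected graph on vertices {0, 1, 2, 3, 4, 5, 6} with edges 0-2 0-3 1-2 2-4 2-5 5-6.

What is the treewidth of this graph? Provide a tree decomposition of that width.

Treewidth 1.
One such decomposition:
Bags: B1 = {0, 2}  B2 = {1, 2}  B3 = {2, 5}  B4 = {5, 6}  B5 = {0, 3}  B6 = {2, 4}
Tree: B1–B2, B1–B3, B3–B4, B1–B5, B3–B6

Each bag holds 2 vertices, so the decomposition has width 1, which upper-bounds the treewidth. G has an edge, so its treewidth is at least 1. Combining the bounds, tw(G) = 1.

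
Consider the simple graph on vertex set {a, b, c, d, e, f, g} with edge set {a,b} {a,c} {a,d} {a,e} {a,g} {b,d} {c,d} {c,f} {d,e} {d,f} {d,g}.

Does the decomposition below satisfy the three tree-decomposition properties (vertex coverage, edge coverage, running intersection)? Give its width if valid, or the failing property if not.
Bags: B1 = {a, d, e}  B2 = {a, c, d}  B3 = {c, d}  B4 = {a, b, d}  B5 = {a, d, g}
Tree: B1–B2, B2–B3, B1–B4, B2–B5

A tree decomposition must satisfy three properties: every vertex lies in some bag; for every edge, both endpoints lie together in some bag; and for every vertex, the bags containing it form a connected subtree. Here vertex f appears in no bag, so the decomposition is invalid.

No — vertex f appears in no bag.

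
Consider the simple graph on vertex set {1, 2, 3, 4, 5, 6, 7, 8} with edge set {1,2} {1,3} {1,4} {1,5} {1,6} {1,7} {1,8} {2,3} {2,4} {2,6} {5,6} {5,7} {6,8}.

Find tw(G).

A width-2 tree decomposition is:
Bags: B1 = {1, 6, 8}  B2 = {1, 5, 6}  B3 = {1, 2, 6}  B4 = {1, 2, 4}  B5 = {1, 2, 3}  B6 = {1, 5, 7}
Tree: B1–B2, B2–B3, B3–B4, B4–B5, B2–B6
Every bag has size at most 3, so the width is 3 − 1 = 2 and tw(G) ≤ 2. On the other hand G contains the 3-clique {1, 6, 8}. A clique must lie in a single bag of any decomposition, so no decomposition can have width below 2. The upper and lower bounds meet at 2, so that is the treewidth.

2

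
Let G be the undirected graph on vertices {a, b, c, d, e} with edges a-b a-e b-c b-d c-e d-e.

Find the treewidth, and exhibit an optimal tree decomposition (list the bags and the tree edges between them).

Every bag has size at most 3, so the width is 3 − 1 = 2 and tw(G) ≤ 2. The edges d–e–c–b–d form a cycle, so G is not a tree and its treewidth is at least 2. Therefore the treewidth is 2.

Treewidth 2.
One optimal decomposition is:
Bags: B1 = {b, d, e}  B2 = {b, c, e}  B3 = {a, b, e}
Tree: B1–B2, B2–B3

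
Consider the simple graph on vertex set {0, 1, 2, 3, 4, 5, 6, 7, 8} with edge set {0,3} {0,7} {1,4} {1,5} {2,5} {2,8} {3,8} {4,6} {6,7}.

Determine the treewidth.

A width-2 tree decomposition is:
Bags: B1 = {0, 3, 8}  B2 = {0, 7, 8}  B3 = {6, 7, 8}  B4 = {4, 6, 8}  B5 = {1, 4, 8}  B6 = {1, 5, 8}  B7 = {2, 5, 8}
Tree: B1–B2, B2–B3, B3–B4, B4–B5, B5–B6, B6–B7
The largest bag has 3 vertices, giving width 2; this decomposition certifies tw(G) ≤ 2. The edges 8–3–0–7–6–4–1–5–2–8 form a cycle, so G is not a tree and its treewidth is at least 2. The upper and lower bounds meet at 2, so that is the treewidth.

2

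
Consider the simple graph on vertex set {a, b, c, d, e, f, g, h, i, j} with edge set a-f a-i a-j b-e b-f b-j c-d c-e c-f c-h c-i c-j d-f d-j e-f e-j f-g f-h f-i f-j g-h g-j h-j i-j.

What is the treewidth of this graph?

3

A width-3 tree decomposition is:
Bags: B1 = {c, e, f, j}  B2 = {c, f, i, j}  B3 = {c, d, f, j}  B4 = {c, f, h, j}  B5 = {b, e, f, j}  B6 = {a, f, i, j}  B7 = {f, g, h, j}
Tree: B1–B2, B2–B3, B1–B4, B1–B5, B2–B6, B4–B7
The largest bag has 4 vertices, giving width 3; this decomposition certifies tw(G) ≤ 3. On the other hand G contains the 4-clique {f, g, h, j}. A clique must lie in a single bag of any decomposition, so no decomposition can have width below 3. Hence tw(G) = 3 exactly.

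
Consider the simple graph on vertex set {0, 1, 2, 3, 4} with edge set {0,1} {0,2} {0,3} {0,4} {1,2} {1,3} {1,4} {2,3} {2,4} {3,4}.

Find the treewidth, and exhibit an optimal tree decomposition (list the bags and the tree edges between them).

A single bag containing all 5 vertices is trivially a valid decomposition of width 4. Conversely, {0, 1, 2, 3, 4} is a clique of size 5, and the vertices of any clique must share a bag in every tree decomposition; so some bag has ≥ 5 vertices and tw(G) ≥ 4. Therefore the treewidth is 4.

Treewidth 4.
One optimal decomposition is:
Bags: B1 = {0, 1, 2, 3, 4}
Tree: (single bag)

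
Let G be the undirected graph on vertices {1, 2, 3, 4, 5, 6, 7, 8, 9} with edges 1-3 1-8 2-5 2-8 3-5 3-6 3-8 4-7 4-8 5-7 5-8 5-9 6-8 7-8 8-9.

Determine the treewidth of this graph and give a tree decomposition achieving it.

Each bag holds 3 vertices, so the decomposition has width 2, which upper-bounds the treewidth. On the other hand G contains the 3-clique {1, 3, 8}. A clique must lie in a single bag of any decomposition, so no decomposition can have width below 2. Therefore the treewidth is 2.

Treewidth 2.
One optimal decomposition is:
Bags: B1 = {3, 5, 8}  B2 = {1, 3, 8}  B3 = {3, 6, 8}  B4 = {5, 8, 9}  B5 = {5, 7, 8}  B6 = {2, 5, 8}  B7 = {4, 7, 8}
Tree: B1–B2, B1–B3, B1–B4, B1–B5, B4–B6, B5–B7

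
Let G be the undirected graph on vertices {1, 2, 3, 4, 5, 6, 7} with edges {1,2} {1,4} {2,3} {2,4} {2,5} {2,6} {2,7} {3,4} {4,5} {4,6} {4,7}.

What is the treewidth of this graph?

2

A width-2 tree decomposition is:
Bags: B1 = {2, 3, 4}  B2 = {2, 4, 6}  B3 = {2, 4, 5}  B4 = {1, 2, 4}  B5 = {2, 4, 7}
Tree: B1–B2, B1–B3, B2–B4, B1–B5
The largest bag has 3 vertices, giving width 2; this decomposition certifies tw(G) ≤ 2. For the lower bound, the 3 vertices {1, 2, 4} are pairwise adjacent, and any tree decomposition puts a clique entirely inside one bag — forcing width ≥ 2. The upper and lower bounds meet at 2, so that is the treewidth.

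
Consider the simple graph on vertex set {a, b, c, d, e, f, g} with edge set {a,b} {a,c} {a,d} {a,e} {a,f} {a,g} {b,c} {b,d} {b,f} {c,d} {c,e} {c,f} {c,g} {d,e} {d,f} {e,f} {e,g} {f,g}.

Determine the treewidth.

A width-4 tree decomposition is:
Bags: B1 = {a, b, c, d, f}  B2 = {a, c, d, e, f}  B3 = {a, c, e, f, g}
Tree: B1–B2, B2–B3
The largest bag has 5 vertices, giving width 4; this decomposition certifies tw(G) ≤ 4. For the lower bound, the 5 vertices {a, c, d, e, f} are pairwise adjacent, and any tree decomposition puts a clique entirely inside one bag — forcing width ≥ 4. Therefore the treewidth is 4.

4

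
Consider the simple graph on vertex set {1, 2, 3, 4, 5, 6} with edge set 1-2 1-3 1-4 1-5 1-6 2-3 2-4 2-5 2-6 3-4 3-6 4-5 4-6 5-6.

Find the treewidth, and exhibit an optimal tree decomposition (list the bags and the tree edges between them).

Treewidth 4.
Bags: B1 = {1, 2, 3, 4, 6}  B2 = {1, 2, 4, 5, 6}
Tree: B1–B2

Every bag has size at most 5, so the width is 5 − 1 = 4 and tw(G) ≤ 4. On the other hand G contains the 5-clique {1, 2, 3, 4, 6}. A clique must lie in a single bag of any decomposition, so no decomposition can have width below 4. The upper and lower bounds meet at 4, so that is the treewidth.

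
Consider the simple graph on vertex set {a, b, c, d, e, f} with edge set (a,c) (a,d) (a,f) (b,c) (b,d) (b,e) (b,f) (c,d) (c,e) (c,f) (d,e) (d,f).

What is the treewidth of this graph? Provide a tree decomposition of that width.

Each bag holds 4 vertices, so the decomposition has width 3, which upper-bounds the treewidth. For the lower bound, the 4 vertices {b, c, d, e} are pairwise adjacent, and any tree decomposition puts a clique entirely inside one bag — forcing width ≥ 3. Therefore the treewidth is 3.

Treewidth 3.
One optimal decomposition is:
Bags: B1 = {b, c, d, f}  B2 = {a, c, d, f}  B3 = {b, c, d, e}
Tree: B1–B2, B1–B3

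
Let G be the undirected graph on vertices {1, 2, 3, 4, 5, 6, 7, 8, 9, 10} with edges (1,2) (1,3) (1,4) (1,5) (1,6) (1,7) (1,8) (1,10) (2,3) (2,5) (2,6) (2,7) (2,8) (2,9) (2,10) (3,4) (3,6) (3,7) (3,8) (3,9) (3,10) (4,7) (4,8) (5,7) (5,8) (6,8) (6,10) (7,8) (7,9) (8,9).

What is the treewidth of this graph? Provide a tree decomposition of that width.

The largest bag has 5 vertices, giving width 4; this decomposition certifies tw(G) ≤ 4. Conversely, {1, 2, 3, 6, 8} is a clique of size 5, and the vertices of any clique must share a bag in every tree decomposition; so some bag has ≥ 5 vertices and tw(G) ≥ 4. Therefore the treewidth is 4.

Treewidth 4.
One optimal decomposition is:
Bags: B1 = {2, 3, 7, 8, 9}  B2 = {1, 2, 3, 7, 8}  B3 = {1, 3, 4, 7, 8}  B4 = {1, 2, 5, 7, 8}  B5 = {1, 2, 3, 6, 8}  B6 = {1, 2, 3, 6, 10}
Tree: B1–B2, B2–B3, B2–B4, B2–B5, B5–B6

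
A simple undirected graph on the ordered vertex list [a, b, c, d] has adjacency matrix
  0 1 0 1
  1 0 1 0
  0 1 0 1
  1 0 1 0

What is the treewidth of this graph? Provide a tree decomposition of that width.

Treewidth 2.
One such decomposition:
Bags: B1 = {b, c, d}  B2 = {a, b, d}
Tree: B1–B2

Every bag has size at most 3, so the width is 3 − 1 = 2 and tw(G) ≤ 2. Since b–c–d–a–b is a cycle in G, G is not acyclic. Forests are exactly the graphs of treewidth ≤ 1, so tw(G) ≥ 2. Hence tw(G) = 2 exactly.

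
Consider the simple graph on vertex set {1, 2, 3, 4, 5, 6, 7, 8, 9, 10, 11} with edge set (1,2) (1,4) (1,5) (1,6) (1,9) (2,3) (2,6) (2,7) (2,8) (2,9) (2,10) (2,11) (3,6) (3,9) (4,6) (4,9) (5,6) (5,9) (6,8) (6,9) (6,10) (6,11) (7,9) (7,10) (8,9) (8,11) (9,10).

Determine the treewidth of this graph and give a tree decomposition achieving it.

Treewidth 3.
One such decomposition:
Bags: B1 = {1, 2, 6, 9}  B2 = {2, 6, 8, 9}  B3 = {2, 6, 9, 10}  B4 = {2, 6, 8, 11}  B5 = {1, 4, 6, 9}  B6 = {1, 5, 6, 9}  B7 = {2, 3, 6, 9}  B8 = {2, 7, 9, 10}
Tree: B1–B2, B2–B3, B2–B4, B1–B5, B5–B6, B1–B7, B3–B8

The largest bag has 4 vertices, giving width 3; this decomposition certifies tw(G) ≤ 3. For the lower bound, the 4 vertices {2, 6, 8, 9} are pairwise adjacent, and any tree decomposition puts a clique entirely inside one bag — forcing width ≥ 3. The upper and lower bounds meet at 3, so that is the treewidth.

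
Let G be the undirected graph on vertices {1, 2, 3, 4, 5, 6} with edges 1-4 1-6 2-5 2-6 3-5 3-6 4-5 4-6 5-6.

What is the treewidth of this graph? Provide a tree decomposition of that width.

Treewidth 2.
One such decomposition:
Bags: B1 = {4, 5, 6}  B2 = {1, 4, 6}  B3 = {3, 5, 6}  B4 = {2, 5, 6}
Tree: B1–B2, B1–B3, B1–B4

Each bag holds 3 vertices, so the decomposition has width 2, which upper-bounds the treewidth. On the other hand G contains the 3-clique {1, 4, 6}. A clique must lie in a single bag of any decomposition, so no decomposition can have width below 2. Combining the bounds, tw(G) = 2.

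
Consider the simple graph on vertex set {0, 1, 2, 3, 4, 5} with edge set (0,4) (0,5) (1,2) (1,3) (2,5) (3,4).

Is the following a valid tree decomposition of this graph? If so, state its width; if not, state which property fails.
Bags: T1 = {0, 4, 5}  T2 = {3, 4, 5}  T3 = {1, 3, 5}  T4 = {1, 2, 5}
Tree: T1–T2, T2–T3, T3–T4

Checking the three conditions: (i) the bags cover all of {0, 1, 2, 3, 4, 5}; (ii) for each edge, some bag contains both endpoints; (iii) the bags containing any fixed vertex form a subtree. All hold, so the decomposition is valid with width 3 − 1 = 2.

Yes; width 2.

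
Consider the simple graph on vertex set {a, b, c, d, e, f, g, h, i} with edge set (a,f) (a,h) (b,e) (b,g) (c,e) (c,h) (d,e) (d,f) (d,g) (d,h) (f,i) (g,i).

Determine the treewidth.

3

A width-3 tree decomposition is:
Bags: B1 = {b, c, e, h}  B2 = {b, d, e, h}  B3 = {b, d, g, h}  B4 = {a, d, g, h}  B5 = {a, d, f, g}  B6 = {a, f, g, i}
Tree: B1–B2, B2–B3, B3–B4, B4–B5, B5–B6
The largest bag has 4 vertices, giving width 3; this decomposition certifies tw(G) ≤ 3. For the lower bound: the 4 vertex sets {b,c,e}, {h}, {d}, {a,f,g,i} are disjoint, each induces a connected subgraph, and every pair is joined by at least one edge of G. Contracting each set to a single vertex therefore yields K_{4} as a minor, and since treewidth is minor-monotone, tw(G) ≥ tw(K_{4}) = 3. Hence tw(G) = 3 exactly.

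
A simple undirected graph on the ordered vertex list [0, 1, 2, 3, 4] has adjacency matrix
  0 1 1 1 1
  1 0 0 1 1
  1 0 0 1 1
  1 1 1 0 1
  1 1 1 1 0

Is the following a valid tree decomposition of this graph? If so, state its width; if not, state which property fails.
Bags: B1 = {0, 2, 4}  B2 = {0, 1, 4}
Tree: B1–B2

No — vertex 3 appears in no bag.

A tree decomposition must satisfy three properties: every vertex lies in some bag; for every edge, both endpoints lie together in some bag; and for every vertex, the bags containing it form a connected subtree. Here vertex 3 appears in no bag, so the decomposition is invalid.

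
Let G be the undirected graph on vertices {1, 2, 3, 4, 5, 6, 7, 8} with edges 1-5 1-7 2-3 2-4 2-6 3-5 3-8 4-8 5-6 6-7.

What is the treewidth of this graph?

A width-2 tree decomposition is:
Bags: B1 = {1, 5, 7}  B2 = {5, 6, 7}  B3 = {3, 5, 6}  B4 = {2, 3, 6}  B5 = {2, 3, 8}  B6 = {2, 4, 8}
Tree: B1–B2, B2–B3, B3–B4, B4–B5, B5–B6
Every bag has size at most 3, so the width is 3 − 1 = 2 and tw(G) ≤ 2. Since 1–7–6–5–1 is a cycle in G, G is not acyclic. Forests are exactly the graphs of treewidth ≤ 1, so tw(G) ≥ 2. Therefore the treewidth is 2.

2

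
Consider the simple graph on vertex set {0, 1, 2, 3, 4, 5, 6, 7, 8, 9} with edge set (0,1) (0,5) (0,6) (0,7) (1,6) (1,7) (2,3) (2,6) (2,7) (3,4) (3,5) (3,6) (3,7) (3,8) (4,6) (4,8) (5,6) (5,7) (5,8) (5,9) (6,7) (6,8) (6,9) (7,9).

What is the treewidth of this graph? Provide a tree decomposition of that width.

Each bag holds 4 vertices, so the decomposition has width 3, which upper-bounds the treewidth. For the lower bound, the 4 vertices {3, 4, 6, 8} are pairwise adjacent, and any tree decomposition puts a clique entirely inside one bag — forcing width ≥ 3. The upper and lower bounds meet at 3, so that is the treewidth.

Treewidth 3.
One such decomposition:
Bags: B1 = {0, 1, 6, 7}  B2 = {0, 5, 6, 7}  B3 = {3, 5, 6, 7}  B4 = {3, 5, 6, 8}  B5 = {2, 3, 6, 7}  B6 = {3, 4, 6, 8}  B7 = {5, 6, 7, 9}
Tree: B1–B2, B2–B3, B3–B4, B3–B5, B4–B6, B2–B7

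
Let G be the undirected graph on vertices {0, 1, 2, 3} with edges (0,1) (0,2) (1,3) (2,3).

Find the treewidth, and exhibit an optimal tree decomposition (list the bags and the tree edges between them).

The largest bag has 3 vertices, giving width 2; this decomposition certifies tw(G) ≤ 2. Since 0–1–3–2–0 is a cycle in G, G is not acyclic. Forests are exactly the graphs of treewidth ≤ 1, so tw(G) ≥ 2. Therefore the treewidth is 2.

Treewidth 2.
Bags: B1 = {0, 1, 3}  B2 = {0, 2, 3}
Tree: B1–B2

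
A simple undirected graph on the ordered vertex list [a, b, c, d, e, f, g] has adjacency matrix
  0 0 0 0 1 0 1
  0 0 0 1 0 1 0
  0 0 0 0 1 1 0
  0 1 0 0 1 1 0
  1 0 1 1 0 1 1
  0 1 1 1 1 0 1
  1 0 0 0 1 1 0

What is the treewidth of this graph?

2

A width-2 tree decomposition is:
Bags: B1 = {e, f, g}  B2 = {a, e, g}  B3 = {d, e, f}  B4 = {c, e, f}  B5 = {b, d, f}
Tree: B1–B2, B1–B3, B3–B4, B3–B5
Each bag holds 3 vertices, so the decomposition has width 2, which upper-bounds the treewidth. On the other hand G contains the 3-clique {a, e, g}. A clique must lie in a single bag of any decomposition, so no decomposition can have width below 2. Therefore the treewidth is 2.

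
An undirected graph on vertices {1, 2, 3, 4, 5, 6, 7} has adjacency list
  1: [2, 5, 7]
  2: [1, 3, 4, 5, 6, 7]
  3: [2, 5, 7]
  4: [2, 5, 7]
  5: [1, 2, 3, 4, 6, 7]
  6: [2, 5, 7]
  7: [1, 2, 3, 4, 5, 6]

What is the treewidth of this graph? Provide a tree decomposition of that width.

Every bag has size at most 4, so the width is 4 − 1 = 3 and tw(G) ≤ 3. Conversely, {1, 2, 5, 7} is a clique of size 4, and the vertices of any clique must share a bag in every tree decomposition; so some bag has ≥ 4 vertices and tw(G) ≥ 3. The upper and lower bounds meet at 3, so that is the treewidth.

Treewidth 3.
Bags: B1 = {2, 3, 5, 7}  B2 = {2, 4, 5, 7}  B3 = {2, 5, 6, 7}  B4 = {1, 2, 5, 7}
Tree: B1–B2, B2–B3, B1–B4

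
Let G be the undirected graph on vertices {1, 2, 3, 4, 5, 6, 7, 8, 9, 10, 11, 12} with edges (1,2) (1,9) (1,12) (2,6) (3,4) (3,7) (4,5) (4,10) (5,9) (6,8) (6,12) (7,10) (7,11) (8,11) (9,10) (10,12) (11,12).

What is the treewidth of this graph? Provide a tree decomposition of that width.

Treewidth 3.
One optimal decomposition is:
Bags: B1 = {3, 4, 5, 7}  B2 = {4, 5, 7, 10}  B3 = {5, 7, 9, 10}  B4 = {7, 9, 10, 11}  B5 = {9, 10, 11, 12}  B6 = {1, 9, 11, 12}  B7 = {1, 8, 11, 12}  B8 = {1, 6, 8, 12}  B9 = {1, 2, 6, 8}
Tree: B1–B2, B2–B3, B3–B4, B4–B5, B5–B6, B6–B7, B7–B8, B8–B9

The largest bag has 4 vertices, giving width 3; this decomposition certifies tw(G) ≤ 3. For the lower bound: the 4 vertex sets {3,4,5}, {7}, {10}, {1,9,11,12} are disjoint, each induces a connected subgraph, and every pair is joined by at least one edge of G. Contracting each set to a single vertex therefore yields K_{4} as a minor, and since treewidth is minor-monotone, tw(G) ≥ tw(K_{4}) = 3. Hence tw(G) = 3 exactly.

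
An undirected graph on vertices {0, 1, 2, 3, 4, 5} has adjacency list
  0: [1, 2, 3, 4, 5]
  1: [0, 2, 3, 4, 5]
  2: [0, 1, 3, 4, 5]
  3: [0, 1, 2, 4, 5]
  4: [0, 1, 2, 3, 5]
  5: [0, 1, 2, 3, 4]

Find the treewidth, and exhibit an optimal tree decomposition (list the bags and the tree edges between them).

Treewidth 5.
One optimal decomposition is:
Bags: B1 = {0, 1, 2, 3, 4, 5}
Tree: (single bag)

With just one bag of size 6, the width is 6 − 1 = 5, so tw(G) ≤ 5. Conversely, {0, 1, 2, 3, 4, 5} is a clique of size 6, and the vertices of any clique must share a bag in every tree decomposition; so some bag has ≥ 6 vertices and tw(G) ≥ 5. Therefore the treewidth is 5.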